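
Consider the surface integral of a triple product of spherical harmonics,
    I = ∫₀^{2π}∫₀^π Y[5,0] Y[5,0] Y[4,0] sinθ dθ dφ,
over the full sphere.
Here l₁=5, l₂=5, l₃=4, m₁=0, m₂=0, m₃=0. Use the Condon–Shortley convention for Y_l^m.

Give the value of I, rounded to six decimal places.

0.130198

Checks pass: Σm=0; 14 even; l₃=4∈[0,10].
(2·5+1)(2·5+1)(2·4+1) = 1089
Δ: 6! 4! 4! / 15! → 1/3153150
sum: t=1:−1/69120 t=2:+1/1728 t=3:−1/576 t=4:+1/1728 t=5:−1/69120 = -7/11520
3j²(5 5 4; 0 0 0) = Δ·Π!·Σ² = 2/143  (sign -1)
(m-triple is (0,0,0) — same symbol as above.)
combine: 4πI² = 1089·2/143·2/143 = 36/169
take √, sign +1: I = 0.13019760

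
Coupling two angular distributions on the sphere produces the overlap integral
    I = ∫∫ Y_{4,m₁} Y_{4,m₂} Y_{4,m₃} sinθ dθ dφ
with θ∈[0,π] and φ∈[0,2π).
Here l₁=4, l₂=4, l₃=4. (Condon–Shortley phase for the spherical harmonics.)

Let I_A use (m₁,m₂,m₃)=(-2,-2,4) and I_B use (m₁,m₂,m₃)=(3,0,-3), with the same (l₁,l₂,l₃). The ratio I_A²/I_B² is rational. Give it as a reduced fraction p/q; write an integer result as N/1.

10/7

Same 4,4,4: normalisation and zero-m 3j drop out of the ratio.
A: Δ: 4! 4! 4! / 13! → 1/450450; sum: t=2:+1/2304 = 1/2304; 3j²(4 4 4; -2 -2 4) = Δ·Π!·Σ² = 5/143  (sign +1)
B: Δ: 4! 4! 4! / 13! → 1/450450; sum: t=0:+1/3456 t=1:−1/864 = -1/1152; 3j²(4 4 4; 3 0 -3) = Δ·Π!·Σ² = 7/286  (sign +1)
I_A²/I_B² = (5/143)/(7/286) = 10/7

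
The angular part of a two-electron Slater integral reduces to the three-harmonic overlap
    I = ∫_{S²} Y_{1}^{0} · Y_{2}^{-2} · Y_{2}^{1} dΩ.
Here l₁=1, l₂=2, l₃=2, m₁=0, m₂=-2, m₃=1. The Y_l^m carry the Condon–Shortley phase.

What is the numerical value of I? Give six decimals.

0.000000

m-sum = 0 − 2 + 1 = -1 ≠ 0 ⇒ I = 0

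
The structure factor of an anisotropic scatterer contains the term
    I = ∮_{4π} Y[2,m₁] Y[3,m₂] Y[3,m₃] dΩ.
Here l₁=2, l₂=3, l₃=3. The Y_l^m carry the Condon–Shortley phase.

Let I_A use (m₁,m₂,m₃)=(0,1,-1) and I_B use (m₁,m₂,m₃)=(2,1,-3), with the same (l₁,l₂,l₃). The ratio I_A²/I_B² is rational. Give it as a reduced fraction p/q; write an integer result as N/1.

9/10

Shared (l₁,l₂,l₃)=(2,3,3): N and (l;000)² cancel in I_A²/I_B².
A: Δ = 2!·2!·4!/9! = 1/3780; Racah Σ t=0..2: t=0:+1/96 t=1:−1/6 t=2:+1/16 = -3/32; ⇒ 3j(2 3 3; 0 1 -1)² = 3/140, sgn -1
B: Δ = 2!·2!·4!/9! = 1/3780; Racah Σ t=0..0: t=0:+1/96 = 1/96; ⇒ 3j(2 3 3; 2 1 -3)² = 1/42, sgn +1
I_A²/I_B² = (3/140)/(1/42) = 9/10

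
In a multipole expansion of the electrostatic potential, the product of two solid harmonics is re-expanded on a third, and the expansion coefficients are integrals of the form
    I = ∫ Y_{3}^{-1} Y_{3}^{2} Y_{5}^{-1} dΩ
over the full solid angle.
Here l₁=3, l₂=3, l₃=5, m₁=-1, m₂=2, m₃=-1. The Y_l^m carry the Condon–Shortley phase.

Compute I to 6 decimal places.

Σlᵢ=11 odd — θ-integrand is odd under cosθ→−cosθ; I=0

0.000000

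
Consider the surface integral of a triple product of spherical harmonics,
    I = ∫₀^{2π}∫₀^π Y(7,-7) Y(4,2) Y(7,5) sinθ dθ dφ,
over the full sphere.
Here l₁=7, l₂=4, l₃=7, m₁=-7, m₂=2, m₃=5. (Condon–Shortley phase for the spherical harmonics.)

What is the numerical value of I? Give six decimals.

-0.164155

Rules hold: Σm=0, L=18 even, 3≤7≤11.
N = 15·9·15 = 2025
Δ = 4!·10!·4!/19! = 1/58198140
Racah Σ t=0..4: t=0:+1/17418240 t=1:−1/622080 t=2:+1/230400 t=3:−1/622080 t=4:+1/17418240 = 1/806400
⇒ 3j(7 4 7; 0 0 0)² = 2268/230945, sgn -1
Racah Σ t=4..4: t=4:+1/348364800 = 1/348364800
⇒ 3j(7 4 7; -7 2 5)² = 11/646, sgn +1
4πI² = N·(3j₀)²·(3jₘ)² = 459270/1356277
I = -1·√(0.338626/4π) = -0.16415530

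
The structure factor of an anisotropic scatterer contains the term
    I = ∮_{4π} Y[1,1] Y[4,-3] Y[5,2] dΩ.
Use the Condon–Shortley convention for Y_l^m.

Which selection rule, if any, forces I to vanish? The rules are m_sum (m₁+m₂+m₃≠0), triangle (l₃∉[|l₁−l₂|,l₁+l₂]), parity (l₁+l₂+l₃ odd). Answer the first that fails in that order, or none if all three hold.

none

azimuthal sum: 1 − 3 + 2 = 0  ✓
3 ≤ 5 ≤ 5 (triangle on l)  ✓
L = 1 + 4 + 5 = 10 (even)  ✓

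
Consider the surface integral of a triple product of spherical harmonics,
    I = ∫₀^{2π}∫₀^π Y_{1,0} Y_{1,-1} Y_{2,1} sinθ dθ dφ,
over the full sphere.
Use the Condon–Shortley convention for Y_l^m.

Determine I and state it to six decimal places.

-0.218510

Checks pass: Σm=0; 4 even; l₃=2∈[0,2].
(2·1+1)(2·1+1)(2·2+1) = 45
Δ: 0! 2! 2! / 5! → 1/30
sum: t=0:+1/1 = 1/1
3j²(1 1 2; 0 0 0) = Δ·Π!·Σ² = 2/15  (sign +1)
sum: t=0:+1/2 = 1/2
3j²(1 1 2; 0 -1 1) = Δ·Π!·Σ² = 1/10  (sign -1)
combine: 4πI² = 45·2/15·1/10 = 3/5
take √, sign -1: I = -0.21850969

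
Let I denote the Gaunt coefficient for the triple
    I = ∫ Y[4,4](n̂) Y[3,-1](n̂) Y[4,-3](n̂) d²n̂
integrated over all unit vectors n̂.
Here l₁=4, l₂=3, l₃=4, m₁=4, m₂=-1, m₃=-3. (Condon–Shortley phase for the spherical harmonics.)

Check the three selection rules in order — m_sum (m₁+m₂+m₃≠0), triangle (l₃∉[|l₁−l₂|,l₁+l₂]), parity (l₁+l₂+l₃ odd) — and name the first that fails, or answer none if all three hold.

Σmᵢ = 0  ✓
l₃∈[|l₁−l₂|,l₁+l₂]=[1,7], have l₃=4  ✓
Σlᵢ = 11 ⇒ odd  ✗

parity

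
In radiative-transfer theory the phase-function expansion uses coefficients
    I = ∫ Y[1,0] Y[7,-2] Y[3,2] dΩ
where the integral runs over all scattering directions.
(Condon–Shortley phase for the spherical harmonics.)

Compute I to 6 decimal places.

0.000000

|1−7|≤3≤1+7 violated ⇒ I = 0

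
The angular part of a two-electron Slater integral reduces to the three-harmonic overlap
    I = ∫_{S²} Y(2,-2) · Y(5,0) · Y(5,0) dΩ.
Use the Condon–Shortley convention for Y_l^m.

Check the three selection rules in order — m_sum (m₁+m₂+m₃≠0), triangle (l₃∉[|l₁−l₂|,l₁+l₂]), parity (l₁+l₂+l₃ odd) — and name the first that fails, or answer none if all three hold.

m_sum

azimuthal sum: -2 + 0 + 0 = -2  ✗
3 ≤ 5 ≤ 7 (triangle on l)
L = 2 + 5 + 5 = 12 (even)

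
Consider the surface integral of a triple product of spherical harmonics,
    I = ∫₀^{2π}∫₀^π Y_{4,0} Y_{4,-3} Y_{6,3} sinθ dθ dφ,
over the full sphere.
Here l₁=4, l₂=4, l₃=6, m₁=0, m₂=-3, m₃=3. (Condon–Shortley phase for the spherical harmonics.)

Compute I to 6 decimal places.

Checks pass: Σm=0; 14 even; l₃=6∈[0,8].
(2·4+1)(2·4+1)(2·6+1) = 1053
Δ: 2! 6! 6! / 15! → 1/1261260
sum: t=0:+1/4608 t=1:−1/1296 t=2:+1/4608 = -7/20736
3j²(4 4 6; 0 0 0) = Δ·Π!·Σ² = 20/1287  (sign -1)
sum: t=0:+1/11520 t=1:−1/25920 = 1/20736
3j²(4 4 6; 0 -3 3) = Δ·Π!·Σ² = 5/429  (sign -1)
combine: 4πI² = 1053·20/1287·5/429 = 300/1573
take √, sign +1: I = 0.12319450

0.123195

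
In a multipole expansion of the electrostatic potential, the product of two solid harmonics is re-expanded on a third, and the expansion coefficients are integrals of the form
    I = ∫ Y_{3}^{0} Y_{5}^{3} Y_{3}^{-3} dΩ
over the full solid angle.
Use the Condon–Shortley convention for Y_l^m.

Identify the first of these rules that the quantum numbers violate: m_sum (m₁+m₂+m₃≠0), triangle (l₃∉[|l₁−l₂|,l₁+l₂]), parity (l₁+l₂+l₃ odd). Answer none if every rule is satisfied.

azimuthal sum: 0 + 3 − 3 = 0  ✓
2 ≤ 3 ≤ 8 (triangle on l)  ✓
L = 3 + 5 + 3 = 11 (odd)  ✗

parity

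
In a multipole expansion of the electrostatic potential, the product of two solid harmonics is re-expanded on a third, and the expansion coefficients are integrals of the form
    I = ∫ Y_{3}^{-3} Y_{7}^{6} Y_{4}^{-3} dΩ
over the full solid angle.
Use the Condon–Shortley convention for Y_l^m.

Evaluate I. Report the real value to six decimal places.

m-sum 0 ✓  L=14 even ✓  4≤4≤10 ✓
Π(2lᵢ+1) = 7×15×9 = 945
triangle coeff Δ(3,7,4) = 1/45045
Σ_t [3,3]: t=3:−1/20736 = -1/20736
(3j)²=35/1287 [(3 7 4; 0 0 0)], sign=-1
Σ_t [6,6]: t=6:+1/3628800 = 1/3628800
(3j)²=4/105 [(3 7 4; -3 6 -3)], sign=-1
⇒ 4πI² = 140/143
I = (+1)√(140/143/(4π)) = 0.27912007

0.279120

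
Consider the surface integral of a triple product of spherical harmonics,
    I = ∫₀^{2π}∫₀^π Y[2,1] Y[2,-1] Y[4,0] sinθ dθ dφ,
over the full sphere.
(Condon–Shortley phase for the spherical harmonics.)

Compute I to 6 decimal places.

Checks pass: Σm=0; 8 even; l₃=4∈[0,4].
(2·2+1)(2·2+1)(2·4+1) = 225
Δ: 0! 4! 4! / 9! → 1/630
sum: t=0:+1/16 = 1/16
3j²(2 2 4; 0 0 0) = Δ·Π!·Σ² = 2/35  (sign +1)
sum: t=0:+1/36 = 1/36
3j²(2 2 4; 1 -1 0) = Δ·Π!·Σ² = 8/315  (sign +1)
combine: 4πI² = 225·2/35·8/315 = 16/49
take √, sign +1: I = 0.16119702

0.161197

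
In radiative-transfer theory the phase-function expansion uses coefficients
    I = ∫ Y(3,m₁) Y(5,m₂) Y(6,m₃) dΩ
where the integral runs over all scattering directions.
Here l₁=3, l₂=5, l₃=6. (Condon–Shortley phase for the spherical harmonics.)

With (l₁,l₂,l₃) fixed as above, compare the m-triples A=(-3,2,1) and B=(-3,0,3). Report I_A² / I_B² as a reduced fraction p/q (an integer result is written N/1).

l's match ⇒ only the (l;m) 3-j factors differ between A and B.
A: triangle coeff Δ(3,5,6) = 1/675675; Σ_t [2,2]: t=2:+1/34560 = 1/34560; (3j)²=7/429 [(3 5 6; -3 2 1)], sign=-1
B: triangle coeff Δ(3,5,6) = 1/675675; Σ_t [2,2]: t=2:+1/34560 = 1/34560; (3j)²=4/143 [(3 5 6; -3 0 3)], sign=-1
I_A²/I_B² = (7/429)/(4/143) = 7/12

7/12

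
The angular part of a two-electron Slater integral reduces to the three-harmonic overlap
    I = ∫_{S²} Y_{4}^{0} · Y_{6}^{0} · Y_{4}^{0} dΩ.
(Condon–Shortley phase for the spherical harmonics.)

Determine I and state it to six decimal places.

m-sum 0 ✓  L=14 even ✓  2≤4≤10 ✓
Π(2lᵢ+1) = 9×13×9 = 1053
triangle coeff Δ(4,6,4) = 1/1261260
Σ_t [2,4]: t=2:+1/4608 t=3:−1/1296 t=4:+1/4608 = -7/20736
(3j)²=20/1287 [(4 6 4; 0 0 0)], sign=-1
(m-triple is (0,0,0) — same symbol as above.)
⇒ 4πI² = 400/1573
I = (+1)√(400/1573/(4π)) = 0.14225276

0.142253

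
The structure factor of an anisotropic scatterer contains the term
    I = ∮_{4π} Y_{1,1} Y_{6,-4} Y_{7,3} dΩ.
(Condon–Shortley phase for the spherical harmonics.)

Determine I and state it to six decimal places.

-0.085707

m-sum 0 ✓  L=14 even ✓  5≤7≤7 ✓
Π(2lᵢ+1) = 3×13×15 = 585
triangle coeff Δ(1,6,7) = 1/1365
Σ_t [0,0]: t=0:+1/518400 = 1/518400
(3j)²=7/195 [(1 6 7; 0 0 0)], sign=-1
Σ_t [0,0]: t=0:+1/14515200 = 1/14515200
(3j)²=2/455 [(1 6 7; 1 -4 3)], sign=+1
⇒ 4πI² = 6/65
I = (-1)√(6/65/(4π)) = -0.08570655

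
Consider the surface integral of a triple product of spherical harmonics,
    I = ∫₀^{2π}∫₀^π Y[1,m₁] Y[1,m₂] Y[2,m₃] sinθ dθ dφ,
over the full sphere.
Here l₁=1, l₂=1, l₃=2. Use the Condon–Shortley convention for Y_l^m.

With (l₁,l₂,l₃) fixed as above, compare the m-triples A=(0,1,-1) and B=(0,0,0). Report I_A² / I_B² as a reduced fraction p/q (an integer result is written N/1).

Shared (l₁,l₂,l₃)=(1,1,2): N and (l;000)² cancel in I_A²/I_B².
A: Δ = 0!·2!·2!/5! = 1/30; Racah Σ t=0..0: t=0:+1/2 = 1/2; ⇒ 3j(1 1 2; 0 1 -1)² = 1/10, sgn -1
B: Δ = 0!·2!·2!/5! = 1/30; Racah Σ t=0..0: t=0:+1/1 = 1/1; ⇒ 3j(1 1 2; 0 0 0)² = 2/15, sgn +1
I_A²/I_B² = (1/10)/(2/15) = 3/4

3/4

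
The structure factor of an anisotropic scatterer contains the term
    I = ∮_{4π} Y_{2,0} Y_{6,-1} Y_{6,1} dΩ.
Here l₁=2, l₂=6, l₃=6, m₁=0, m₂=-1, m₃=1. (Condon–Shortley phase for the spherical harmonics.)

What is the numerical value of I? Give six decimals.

-0.149094

m-sum 0 ✓  L=14 even ✓  4≤6≤8 ✓
Π(2lᵢ+1) = 5×13×13 = 845
triangle coeff Δ(2,6,6) = 1/90090
Σ_t [0,2]: t=0:+1/69120 t=1:−1/14400 t=2:+1/69120 = -7/172800
(3j)²=14/715 [(2 6 6; 0 0 0)], sign=-1
Σ_t [0,2]: t=0:+1/57600 t=1:−1/17280 t=2:+1/120960 = -13/403200
(3j)²=13/770 [(2 6 6; 0 -1 1)], sign=+1
⇒ 4πI² = 169/605
I = (-1)√(169/605/(4π)) = -0.14909419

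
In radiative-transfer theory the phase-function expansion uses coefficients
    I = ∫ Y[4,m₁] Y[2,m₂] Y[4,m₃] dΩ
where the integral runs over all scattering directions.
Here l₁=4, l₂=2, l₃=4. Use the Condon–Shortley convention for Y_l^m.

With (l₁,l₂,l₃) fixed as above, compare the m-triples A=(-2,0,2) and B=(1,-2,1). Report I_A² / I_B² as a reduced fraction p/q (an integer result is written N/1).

Shared (l₁,l₂,l₃)=(4,2,4): N and (l;000)² cancel in I_A²/I_B².
A: Δ = 2!·6!·2!/11! = 1/13860; Racah Σ t=0..2: t=0:+1/2880 t=1:−1/120 t=2:+1/192 = -1/360; ⇒ 3j(4 2 4; -2 0 2)² = 16/3465, sgn -1
B: Δ = 2!·6!·2!/11! = 1/13860; Racah Σ t=0..0: t=0:+1/144 = 1/144; ⇒ 3j(4 2 4; 1 -2 1)² = 10/231, sgn -1
I_A²/I_B² = (16/3465)/(10/231) = 8/75

8/75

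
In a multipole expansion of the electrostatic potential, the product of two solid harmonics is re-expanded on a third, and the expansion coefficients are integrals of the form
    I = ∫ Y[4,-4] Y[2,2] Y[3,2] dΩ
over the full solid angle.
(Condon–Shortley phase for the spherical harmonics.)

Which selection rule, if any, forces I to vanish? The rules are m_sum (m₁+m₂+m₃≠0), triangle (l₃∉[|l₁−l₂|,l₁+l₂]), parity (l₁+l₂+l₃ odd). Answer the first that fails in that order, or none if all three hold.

parity

m₁+m₂+m₃ = -4 + 2 + 2 = 0  ✓
triangle: |4−2|=2 ≤ l₃=3 ≤ 4+2=6  ✓
parity: l₁+l₂+l₃ = 9 is odd  ✗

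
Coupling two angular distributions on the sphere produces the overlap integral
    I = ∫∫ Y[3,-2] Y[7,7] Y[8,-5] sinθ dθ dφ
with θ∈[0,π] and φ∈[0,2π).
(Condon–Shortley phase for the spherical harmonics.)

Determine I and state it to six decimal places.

0.061743

m-sum 0 ✓  L=18 even ✓  4≤8≤10 ✓
Π(2lᵢ+1) = 7×15×17 = 1785
triangle coeff Δ(3,7,8) = 1/5290740
Σ_t [0,2]: t=0:+1/7257600 t=1:−1/2073600 t=2:+1/7257600 = -1/4838400
(3j)²=252/20995 [(3 7 8; 0 0 0)], sign=-1
Σ_t [2,2]: t=2:+1/5748019200 = 1/5748019200
(3j)²=13/5814 [(3 7 8; -2 7 -5)], sign=-1
⇒ 4πI² = 294/6137
I = (+1)√(294/6137/(4π)) = 0.06174342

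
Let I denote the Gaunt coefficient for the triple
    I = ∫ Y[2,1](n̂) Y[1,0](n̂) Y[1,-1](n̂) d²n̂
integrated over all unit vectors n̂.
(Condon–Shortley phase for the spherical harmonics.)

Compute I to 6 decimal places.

Checks pass: Σm=0; 4 even; l₃=1∈[1,3].
(2·2+1)(2·1+1)(2·1+1) = 45
Δ: 2! 2! 0! / 5! → 1/30
sum: t=1:−1/1 = -1/1
3j²(2 1 1; 0 0 0) = Δ·Π!·Σ² = 2/15  (sign +1)
sum: t=1:−1/2 = -1/2
3j²(2 1 1; 1 0 -1) = Δ·Π!·Σ² = 1/10  (sign -1)
combine: 4πI² = 45·2/15·1/10 = 3/5
take √, sign -1: I = -0.21850969

-0.218510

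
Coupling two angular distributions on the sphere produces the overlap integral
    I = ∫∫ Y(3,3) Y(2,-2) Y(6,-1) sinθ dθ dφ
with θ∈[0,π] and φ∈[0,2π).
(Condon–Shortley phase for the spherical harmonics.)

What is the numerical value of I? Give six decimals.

0.000000

|3−2|≤6≤3+2 violated ⇒ I = 0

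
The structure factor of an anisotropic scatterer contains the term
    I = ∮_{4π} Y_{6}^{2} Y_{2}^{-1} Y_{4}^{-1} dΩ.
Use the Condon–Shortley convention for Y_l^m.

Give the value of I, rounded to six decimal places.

0.238034

m-sum 0 ✓  L=12 even ✓  4≤4≤8 ✓
Π(2lᵢ+1) = 13×5×9 = 585
triangle coeff Δ(6,2,4) = 1/6435
Σ_t [2,2]: t=2:+1/2304 = 1/2304
(3j)²=5/143 [(6 2 4; 0 0 0)], sign=+1
Σ_t [1,1]: t=1:−1/4320 = -1/4320
(3j)²=224/6435 [(6 2 4; 2 -1 -1)], sign=+1
⇒ 4πI² = 1120/1573
I = (+1)√(1120/1573/(4π)) = 0.23803440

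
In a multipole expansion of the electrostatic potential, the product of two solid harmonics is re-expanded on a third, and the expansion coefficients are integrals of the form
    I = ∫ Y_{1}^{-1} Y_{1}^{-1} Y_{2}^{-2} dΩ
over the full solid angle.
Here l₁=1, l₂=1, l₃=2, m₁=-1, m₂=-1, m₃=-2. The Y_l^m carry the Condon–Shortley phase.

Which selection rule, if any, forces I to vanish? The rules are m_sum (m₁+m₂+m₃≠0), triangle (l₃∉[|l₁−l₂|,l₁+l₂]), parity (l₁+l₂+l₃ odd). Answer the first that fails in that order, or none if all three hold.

m_sum

azimuthal sum: -1 − 1 − 2 = -4  ✗
0 ≤ 2 ≤ 2 (triangle on l)
L = 1 + 1 + 2 = 4 (even)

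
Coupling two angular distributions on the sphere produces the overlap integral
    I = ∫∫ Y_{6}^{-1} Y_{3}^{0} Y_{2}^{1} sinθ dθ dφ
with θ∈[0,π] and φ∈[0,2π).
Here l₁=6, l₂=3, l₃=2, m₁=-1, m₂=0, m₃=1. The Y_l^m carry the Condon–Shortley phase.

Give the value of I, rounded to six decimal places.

0.000000

|6−3|≤2≤6+3 violated ⇒ I = 0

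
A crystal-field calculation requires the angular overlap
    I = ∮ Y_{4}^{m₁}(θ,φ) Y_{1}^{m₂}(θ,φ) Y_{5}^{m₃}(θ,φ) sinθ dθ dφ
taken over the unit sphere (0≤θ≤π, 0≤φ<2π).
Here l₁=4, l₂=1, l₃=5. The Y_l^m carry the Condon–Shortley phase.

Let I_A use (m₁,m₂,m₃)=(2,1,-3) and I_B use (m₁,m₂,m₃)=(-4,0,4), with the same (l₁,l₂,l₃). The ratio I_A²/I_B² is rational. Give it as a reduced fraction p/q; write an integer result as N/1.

28/9

Shared (l₁,l₂,l₃)=(4,1,5): N and (l;000)² cancel in I_A²/I_B².
A: Δ = 0!·8!·2!/11! = 1/495; Racah Σ t=0..0: t=0:+1/2880 = 1/2880; ⇒ 3j(4 1 5; 2 1 -3)² = 28/495, sgn +1
B: Δ = 0!·8!·2!/11! = 1/495; Racah Σ t=0..0: t=0:+1/40320 = 1/40320; ⇒ 3j(4 1 5; -4 0 4)² = 1/55, sgn -1
I_A²/I_B² = (28/495)/(1/55) = 28/9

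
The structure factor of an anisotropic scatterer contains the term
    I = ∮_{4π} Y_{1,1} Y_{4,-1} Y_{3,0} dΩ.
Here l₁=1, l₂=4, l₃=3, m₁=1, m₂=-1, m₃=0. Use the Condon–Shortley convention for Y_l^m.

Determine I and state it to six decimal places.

-0.194664

Checks pass: Σm=0; 8 even; l₃=3∈[3,5].
(2·1+1)(2·4+1)(2·3+1) = 189
Δ: 2! 0! 6! / 9! → 1/252
sum: t=1:−1/36 = -1/36
3j²(1 4 3; 0 0 0) = Δ·Π!·Σ² = 4/63  (sign +1)
sum: t=0:+1/72 = 1/72
3j²(1 4 3; 1 -1 0) = Δ·Π!·Σ² = 5/126  (sign -1)
combine: 4πI² = 189·4/63·5/126 = 10/21
take √, sign -1: I = -0.19466390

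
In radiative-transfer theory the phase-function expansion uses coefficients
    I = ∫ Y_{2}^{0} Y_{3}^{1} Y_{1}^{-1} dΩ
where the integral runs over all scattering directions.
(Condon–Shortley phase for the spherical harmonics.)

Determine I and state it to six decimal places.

-0.202301

m-sum 0 ✓  L=6 even ✓  1≤1≤5 ✓
Π(2lᵢ+1) = 5×7×3 = 105
triangle coeff Δ(2,3,1) = 1/105
Σ_t [2,2]: t=2:+1/4 = 1/4
(3j)²=3/35 [(2 3 1; 0 0 0)], sign=-1
Σ_t [2,2]: t=2:+1/8 = 1/8
(3j)²=2/35 [(2 3 1; 0 1 -1)], sign=+1
⇒ 4πI² = 18/35
I = (-1)√(18/35/(4π)) = -0.20230066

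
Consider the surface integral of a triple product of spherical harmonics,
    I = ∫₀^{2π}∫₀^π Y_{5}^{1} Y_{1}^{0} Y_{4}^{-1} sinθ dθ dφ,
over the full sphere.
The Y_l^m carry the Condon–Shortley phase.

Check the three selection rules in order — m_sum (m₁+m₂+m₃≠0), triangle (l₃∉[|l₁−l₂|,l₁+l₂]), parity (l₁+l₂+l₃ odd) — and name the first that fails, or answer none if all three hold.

Σmᵢ = 0  ✓
l₃∈[|l₁−l₂|,l₁+l₂]=[4,6], have l₃=4  ✓
Σlᵢ = 10 ⇒ even  ✓

none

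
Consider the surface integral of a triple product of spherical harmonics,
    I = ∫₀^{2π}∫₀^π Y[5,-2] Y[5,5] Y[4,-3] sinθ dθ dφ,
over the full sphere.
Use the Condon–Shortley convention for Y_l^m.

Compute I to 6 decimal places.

0.140629

Rules hold: Σm=0, L=14 even, 0≤4≤10.
N = 11·11·9 = 1089
Δ = 6!·4!·4!/15! = 1/3153150
Racah Σ t=1..5: t=1:−1/69120 t=2:+1/1728 t=3:−1/576 t=4:+1/1728 t=5:−1/69120 = -7/11520
⇒ 3j(5 5 4; 0 0 0)² = 2/143, sgn -1
Racah Σ t=6..6: t=6:+1/103680 = 1/103680
⇒ 3j(5 5 4; -2 5 -3)² = 7/429, sgn -1
4πI² = N·(3j₀)²·(3jₘ)² = 42/169
I = +1·√(0.248521/4π) = 0.14062948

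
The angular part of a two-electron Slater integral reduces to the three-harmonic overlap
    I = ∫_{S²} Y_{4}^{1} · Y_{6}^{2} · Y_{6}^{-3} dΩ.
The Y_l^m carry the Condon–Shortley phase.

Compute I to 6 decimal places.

Rules hold: Σm=0, L=16 even, 2≤6≤10.
N = 9·13·13 = 1521
Δ = 4!·4!·8!/17! = 1/15315300
Racah Σ t=0..4: t=0:+1/829440 t=1:−1/25920 t=2:+1/9216 t=3:−1/25920 t=4:+1/829440 = 7/207360
⇒ 3j(4 6 6; 0 0 0)² = 28/2431, sgn +1
Racah Σ t=0..3: t=0:+1/5806080 t=1:−1/120960 t=2:+1/34560 t=3:−1/103680 = 13/1161216
⇒ 3j(4 6 6; 1 2 -3)² = 65/5236, sgn -1
4πI² = N·(3j₀)²·(3jₘ)² = 7605/34969
I = -1·√(0.217478/4π) = -0.13155370

-0.131554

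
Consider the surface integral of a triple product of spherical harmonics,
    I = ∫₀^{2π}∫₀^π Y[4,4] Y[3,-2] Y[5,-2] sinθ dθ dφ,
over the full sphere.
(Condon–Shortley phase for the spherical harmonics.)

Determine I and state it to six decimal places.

-0.109480

Checks pass: Σm=0; 12 even; l₃=5∈[1,7].
(2·4+1)(2·3+1)(2·5+1) = 693
Δ: 2! 6! 4! / 13! → 1/180180
sum: t=0:+1/576 t=1:−1/144 t=2:+1/576 = -1/288
3j²(4 3 5; 0 0 0) = Δ·Π!·Σ² = 20/1001  (sign +1)
sum: t=0:+1/8640 = 1/8640
3j²(4 3 5; 4 -2 -2) = Δ·Π!·Σ² = 14/1287  (sign -1)
combine: 4πI² = 693·20/1001·14/1287 = 280/1859
take √, sign -1: I = -0.10947990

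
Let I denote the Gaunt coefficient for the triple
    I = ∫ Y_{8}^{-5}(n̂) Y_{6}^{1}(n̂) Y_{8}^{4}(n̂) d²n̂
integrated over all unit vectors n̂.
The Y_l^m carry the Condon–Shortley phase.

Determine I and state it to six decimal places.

0.062752

Checks pass: Σm=0; 22 even; l₃=8∈[2,14].
(2·8+1)(2·6+1)(2·8+1) = 3757
Δ: 6! 10! 6! / 23! → 1/13742520792
sum: t=0:+1/41803776000 t=1:−1/435456000 t=2:+1/39813120 t=3:−1/18662400 t=4:+1/39813120 t=5:−1/435456000 t=6:+1/41803776000 = -11/1393459200
3j²(8 6 8; 0 0 0) = Δ·Π!·Σ² = 600/96577  (sign -1)
sum: t=3:−1/6270566400 t=4:+1/627056640 t=5:−1/464486400 t=6:+1/2612736000 = -1/2985984000
3j²(8 6 8; -5 1 4) = Δ·Π!·Σ² = 63/29716  (sign -1)
combine: 4πI² = 3757·600/96577·63/29716 = 9450/190969
take √, sign +1: I = 0.06275228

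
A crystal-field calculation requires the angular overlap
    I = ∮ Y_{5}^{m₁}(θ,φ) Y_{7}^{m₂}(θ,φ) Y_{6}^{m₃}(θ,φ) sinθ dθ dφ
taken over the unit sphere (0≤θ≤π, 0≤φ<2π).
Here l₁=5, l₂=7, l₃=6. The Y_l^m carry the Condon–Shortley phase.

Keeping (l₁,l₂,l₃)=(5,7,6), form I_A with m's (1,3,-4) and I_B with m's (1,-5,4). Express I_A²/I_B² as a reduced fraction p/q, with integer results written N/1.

Same 5,7,6: normalisation and zero-m 3j drop out of the ratio.
A: Δ: 6! 4! 8! / 19! → 1/174594420; sum: t=2:+1/7741440 t=3:−1/1088640 t=4:+1/1658880 = -13/69672960; 3j²(5 7 6; 1 3 -4) = Δ·Π!·Σ² = 325/149226  (sign -1)
B: Δ: 6! 4! 8! / 19! → 1/174594420; sum: t=0:+1/24883200 t=1:−1/3628800 t=2:+1/7741440 = -37/348364800; 3j²(5 7 6; 1 -5 4) = Δ·Π!·Σ² = 1369/176358  (sign -1)
I_A²/I_B² = (325/149226)/(1369/176358) = 4225/15059

4225/15059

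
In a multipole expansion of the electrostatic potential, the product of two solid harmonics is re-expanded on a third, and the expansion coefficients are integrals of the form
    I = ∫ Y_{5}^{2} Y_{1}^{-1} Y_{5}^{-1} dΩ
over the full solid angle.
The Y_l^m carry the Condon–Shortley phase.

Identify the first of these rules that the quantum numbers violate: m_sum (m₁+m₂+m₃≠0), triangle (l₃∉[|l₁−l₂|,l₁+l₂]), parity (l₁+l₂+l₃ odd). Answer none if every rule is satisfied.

m₁+m₂+m₃ = 2 − 1 − 1 = 0  ✓
triangle: |5−1|=4 ≤ l₃=5 ≤ 5+1=6  ✓
parity: l₁+l₂+l₃ = 11 is odd  ✗

parity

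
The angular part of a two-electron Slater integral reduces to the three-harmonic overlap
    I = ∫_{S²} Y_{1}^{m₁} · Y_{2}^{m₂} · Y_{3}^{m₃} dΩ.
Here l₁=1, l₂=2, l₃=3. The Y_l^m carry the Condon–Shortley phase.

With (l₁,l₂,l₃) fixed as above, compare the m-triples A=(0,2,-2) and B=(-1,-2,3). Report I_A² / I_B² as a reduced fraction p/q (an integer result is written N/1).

Shared (l₁,l₂,l₃)=(1,2,3): N and (l;000)² cancel in I_A²/I_B².
A: Δ = 0!·2!·4!/7! = 1/105; Racah Σ t=0..0: t=0:+1/24 = 1/24; ⇒ 3j(1 2 3; 0 2 -2)² = 1/21, sgn -1
B: Δ = 0!·2!·4!/7! = 1/105; Racah Σ t=0..0: t=0:+1/48 = 1/48; ⇒ 3j(1 2 3; -1 -2 3)² = 1/7, sgn +1
I_A²/I_B² = (1/21)/(1/7) = 1/3

1/3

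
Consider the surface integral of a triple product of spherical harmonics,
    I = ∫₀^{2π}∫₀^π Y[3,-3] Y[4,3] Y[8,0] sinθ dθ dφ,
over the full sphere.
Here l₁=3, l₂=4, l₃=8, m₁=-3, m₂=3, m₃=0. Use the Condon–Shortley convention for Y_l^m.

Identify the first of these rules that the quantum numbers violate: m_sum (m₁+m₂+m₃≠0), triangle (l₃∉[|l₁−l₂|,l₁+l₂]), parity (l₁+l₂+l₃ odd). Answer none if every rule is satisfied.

triangle

Σmᵢ = 0  ✓
l₃∈[|l₁−l₂|,l₁+l₂]=[1,7], have l₃=8  ✗
Σlᵢ = 15 ⇒ odd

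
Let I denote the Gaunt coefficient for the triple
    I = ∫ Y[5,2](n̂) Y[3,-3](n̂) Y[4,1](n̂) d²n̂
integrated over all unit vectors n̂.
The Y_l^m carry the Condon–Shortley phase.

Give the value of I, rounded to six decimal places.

-0.179179

Checks pass: Σm=0; 12 even; l₃=4∈[2,8].
(2·5+1)(2·3+1)(2·4+1) = 693
Δ: 4! 6! 2! / 13! → 1/180180
sum: t=1:−1/576 t=2:+1/144 t=3:−1/576 = 1/288
3j²(5 3 4; 0 0 0) = Δ·Π!·Σ² = 20/1001  (sign +1)
sum: t=0:+1/1728 = 1/1728
3j²(5 3 4; 2 -3 1) = Δ·Π!·Σ² = 25/858  (sign -1)
combine: 4πI² = 693·20/1001·25/858 = 750/1859
take √, sign -1: I = -0.17917854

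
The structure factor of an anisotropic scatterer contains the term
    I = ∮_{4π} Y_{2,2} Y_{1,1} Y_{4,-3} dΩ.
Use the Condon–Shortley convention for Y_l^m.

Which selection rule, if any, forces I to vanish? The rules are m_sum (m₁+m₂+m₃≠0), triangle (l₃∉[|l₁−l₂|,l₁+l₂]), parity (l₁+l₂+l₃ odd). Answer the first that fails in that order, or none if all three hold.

m₁+m₂+m₃ = 2 + 1 − 3 = 0  ✓
triangle: |2−1|=1 ≤ l₃=4 ≤ 2+1=3  ✗
parity: l₁+l₂+l₃ = 7 is odd

triangle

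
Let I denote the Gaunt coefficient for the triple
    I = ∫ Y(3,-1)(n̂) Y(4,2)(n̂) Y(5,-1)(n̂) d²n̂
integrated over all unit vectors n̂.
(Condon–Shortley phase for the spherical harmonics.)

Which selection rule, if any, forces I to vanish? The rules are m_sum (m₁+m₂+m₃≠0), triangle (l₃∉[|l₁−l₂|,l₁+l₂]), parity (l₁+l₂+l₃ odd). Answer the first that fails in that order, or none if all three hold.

azimuthal sum: -1 + 2 − 1 = 0  ✓
1 ≤ 5 ≤ 7 (triangle on l)  ✓
L = 3 + 4 + 5 = 12 (even)  ✓

none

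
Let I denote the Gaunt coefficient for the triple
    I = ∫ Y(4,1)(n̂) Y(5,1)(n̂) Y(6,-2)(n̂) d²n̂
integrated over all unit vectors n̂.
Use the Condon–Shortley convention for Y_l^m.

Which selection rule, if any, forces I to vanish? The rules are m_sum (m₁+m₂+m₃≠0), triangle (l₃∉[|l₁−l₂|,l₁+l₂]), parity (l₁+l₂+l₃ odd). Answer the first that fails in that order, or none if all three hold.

m₁+m₂+m₃ = 1 + 1 − 2 = 0  ✓
triangle: |4−5|=1 ≤ l₃=6 ≤ 4+5=9  ✓
parity: l₁+l₂+l₃ = 15 is odd  ✗

parity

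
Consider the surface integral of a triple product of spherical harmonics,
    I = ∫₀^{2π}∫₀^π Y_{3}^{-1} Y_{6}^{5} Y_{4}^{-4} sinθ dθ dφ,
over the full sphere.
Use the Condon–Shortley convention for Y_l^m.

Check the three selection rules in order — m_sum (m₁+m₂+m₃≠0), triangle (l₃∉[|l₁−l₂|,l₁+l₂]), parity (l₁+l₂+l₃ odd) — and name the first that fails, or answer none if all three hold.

parity

azimuthal sum: -1 + 5 − 4 = 0  ✓
3 ≤ 4 ≤ 9 (triangle on l)  ✓
L = 3 + 6 + 4 = 13 (odd)  ✗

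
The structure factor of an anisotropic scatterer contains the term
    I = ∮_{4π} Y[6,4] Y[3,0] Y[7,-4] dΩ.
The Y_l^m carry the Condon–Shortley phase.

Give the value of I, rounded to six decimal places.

Checks pass: Σm=0; 16 even; l₃=7∈[3,9].
(2·6+1)(2·3+1)(2·7+1) = 1365
Δ: 2! 10! 4! / 17! → 1/2042040
sum: t=0:+1/207360 t=1:−1/57600 t=2:+1/207360 = -1/129600
3j²(6 3 7; 0 0 0) = Δ·Π!·Σ² = 168/12155  (sign +1)
sum: t=0:+1/967680 t=1:−1/1451520 t=2:+1/43545600 = 1/2721600
3j²(6 3 7; 4 0 -4) = Δ·Π!·Σ² = 32/7735  (sign -1)
combine: 4πI² = 1365·168/12155·32/7735 = 16128/206635
take √, sign -1: I = -0.07881037

-0.078810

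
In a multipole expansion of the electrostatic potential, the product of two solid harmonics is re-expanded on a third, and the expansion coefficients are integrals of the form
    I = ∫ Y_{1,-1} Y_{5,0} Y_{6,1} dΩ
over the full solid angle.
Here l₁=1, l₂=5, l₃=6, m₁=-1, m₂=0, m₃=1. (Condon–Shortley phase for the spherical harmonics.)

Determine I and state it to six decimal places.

-0.187239

Checks pass: Σm=0; 12 even; l₃=6∈[4,6].
(2·1+1)(2·5+1)(2·6+1) = 429
Δ: 0! 2! 10! / 13! → 1/858
sum: t=0:+1/14400 = 1/14400
3j²(1 5 6; 0 0 0) = Δ·Π!·Σ² = 6/143  (sign +1)
sum: t=0:+1/28800 = 1/28800
3j²(1 5 6; -1 0 1) = Δ·Π!·Σ² = 7/286  (sign -1)
combine: 4πI² = 429·6/143·7/286 = 63/143
take √, sign -1: I = -0.18723944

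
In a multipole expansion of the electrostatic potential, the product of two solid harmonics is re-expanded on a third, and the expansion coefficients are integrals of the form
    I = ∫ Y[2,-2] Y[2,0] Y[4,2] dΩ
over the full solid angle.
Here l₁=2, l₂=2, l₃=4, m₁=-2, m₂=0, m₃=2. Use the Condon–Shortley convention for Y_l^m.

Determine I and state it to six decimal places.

0.156078

Checks pass: Σm=0; 8 even; l₃=4∈[0,4].
(2·2+1)(2·2+1)(2·4+1) = 225
Δ: 0! 4! 4! / 9! → 1/630
sum: t=0:+1/16 = 1/16
3j²(2 2 4; 0 0 0) = Δ·Π!·Σ² = 2/35  (sign +1)
sum: t=0:+1/96 = 1/96
3j²(2 2 4; -2 0 2) = Δ·Π!·Σ² = 1/42  (sign +1)
combine: 4πI² = 225·2/35·1/42 = 15/49
take √, sign +1: I = 0.15607835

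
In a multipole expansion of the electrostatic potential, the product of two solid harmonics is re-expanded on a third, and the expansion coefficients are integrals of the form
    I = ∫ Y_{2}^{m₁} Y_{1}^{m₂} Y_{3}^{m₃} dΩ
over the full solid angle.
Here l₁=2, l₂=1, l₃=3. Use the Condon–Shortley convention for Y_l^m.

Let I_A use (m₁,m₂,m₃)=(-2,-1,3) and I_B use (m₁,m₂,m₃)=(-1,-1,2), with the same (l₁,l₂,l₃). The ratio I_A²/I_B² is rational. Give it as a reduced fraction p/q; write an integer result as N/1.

3/2

Same 2,1,3: normalisation and zero-m 3j drop out of the ratio.
A: Δ: 0! 4! 2! / 7! → 1/105; sum: t=0:+1/48 = 1/48; 3j²(2 1 3; -2 -1 3) = Δ·Π!·Σ² = 1/7  (sign +1)
B: Δ: 0! 4! 2! / 7! → 1/105; sum: t=0:+1/12 = 1/12; 3j²(2 1 3; -1 -1 2) = Δ·Π!·Σ² = 2/21  (sign -1)
I_A²/I_B² = (1/7)/(2/21) = 3/2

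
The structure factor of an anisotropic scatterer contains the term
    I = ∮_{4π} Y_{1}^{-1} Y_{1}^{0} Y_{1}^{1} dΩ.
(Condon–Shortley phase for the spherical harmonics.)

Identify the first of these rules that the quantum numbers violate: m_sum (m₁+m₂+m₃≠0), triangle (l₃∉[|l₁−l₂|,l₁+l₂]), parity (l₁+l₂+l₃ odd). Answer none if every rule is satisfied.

parity

azimuthal sum: -1 + 0 + 1 = 0  ✓
0 ≤ 1 ≤ 2 (triangle on l)  ✓
L = 1 + 1 + 1 = 3 (odd)  ✗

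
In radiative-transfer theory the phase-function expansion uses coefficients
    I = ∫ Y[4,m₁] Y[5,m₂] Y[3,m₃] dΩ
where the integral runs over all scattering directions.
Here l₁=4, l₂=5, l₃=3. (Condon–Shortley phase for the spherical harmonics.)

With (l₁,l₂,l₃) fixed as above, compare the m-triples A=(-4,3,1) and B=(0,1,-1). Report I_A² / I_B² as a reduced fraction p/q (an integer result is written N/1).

2352/605

Same 4,5,3: normalisation and zero-m 3j drop out of the ratio.
A: Δ: 6! 2! 4! / 13! → 1/180180; sum: t=6:+1/5760 = 1/5760; 3j²(4 5 3; -4 3 1) = Δ·Π!·Σ² = 56/2145  (sign +1)
B: Δ: 6! 2! 4! / 13! → 1/180180; sum: t=2:+1/2304 t=3:−1/216 t=4:+1/384 = -11/6912; 3j²(4 5 3; 0 1 -1) = Δ·Π!·Σ² = 11/1638  (sign -1)
I_A²/I_B² = (56/2145)/(11/1638) = 2352/605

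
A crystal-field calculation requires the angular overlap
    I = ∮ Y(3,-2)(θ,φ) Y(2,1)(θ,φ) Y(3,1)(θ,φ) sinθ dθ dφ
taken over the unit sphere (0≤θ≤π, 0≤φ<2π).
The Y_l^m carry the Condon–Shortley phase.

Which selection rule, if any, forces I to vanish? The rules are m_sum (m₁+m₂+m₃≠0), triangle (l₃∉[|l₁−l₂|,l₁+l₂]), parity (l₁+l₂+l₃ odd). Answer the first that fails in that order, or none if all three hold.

none

Σmᵢ = 0  ✓
l₃∈[|l₁−l₂|,l₁+l₂]=[1,5], have l₃=3  ✓
Σlᵢ = 8 ⇒ even  ✓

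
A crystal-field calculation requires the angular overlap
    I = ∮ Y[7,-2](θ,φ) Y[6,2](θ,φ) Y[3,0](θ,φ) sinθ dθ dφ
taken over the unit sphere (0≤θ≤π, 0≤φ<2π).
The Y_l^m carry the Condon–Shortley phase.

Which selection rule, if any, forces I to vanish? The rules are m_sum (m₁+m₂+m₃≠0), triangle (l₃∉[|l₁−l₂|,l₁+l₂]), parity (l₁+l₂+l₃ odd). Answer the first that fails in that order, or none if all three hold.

azimuthal sum: -2 + 2 + 0 = 0  ✓
1 ≤ 3 ≤ 13 (triangle on l)  ✓
L = 7 + 6 + 3 = 16 (even)  ✓

none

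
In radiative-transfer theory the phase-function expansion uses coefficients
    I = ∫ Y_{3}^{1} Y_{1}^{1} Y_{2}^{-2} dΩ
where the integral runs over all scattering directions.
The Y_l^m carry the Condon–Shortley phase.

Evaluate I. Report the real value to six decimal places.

m-sum 0 ✓  L=6 even ✓  2≤2≤4 ✓
Π(2lᵢ+1) = 7×3×5 = 105
triangle coeff Δ(3,1,2) = 1/105
Σ_t [1,1]: t=1:−1/4 = -1/4
(3j)²=3/35 [(3 1 2; 0 0 0)], sign=-1
Σ_t [2,2]: t=2:+1/48 = 1/48
(3j)²=1/105 [(3 1 2; 1 1 -2)], sign=+1
⇒ 4πI² = 3/35
I = (-1)√(3/35/(4π)) = -0.08258890

-0.082589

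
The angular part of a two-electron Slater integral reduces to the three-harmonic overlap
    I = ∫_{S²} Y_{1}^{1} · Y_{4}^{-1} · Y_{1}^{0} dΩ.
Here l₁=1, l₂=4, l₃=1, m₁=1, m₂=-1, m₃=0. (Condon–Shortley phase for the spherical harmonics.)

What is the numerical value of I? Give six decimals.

0.000000

l₃=1 ∉ [3,5] — triangle fails ⇒ I = 0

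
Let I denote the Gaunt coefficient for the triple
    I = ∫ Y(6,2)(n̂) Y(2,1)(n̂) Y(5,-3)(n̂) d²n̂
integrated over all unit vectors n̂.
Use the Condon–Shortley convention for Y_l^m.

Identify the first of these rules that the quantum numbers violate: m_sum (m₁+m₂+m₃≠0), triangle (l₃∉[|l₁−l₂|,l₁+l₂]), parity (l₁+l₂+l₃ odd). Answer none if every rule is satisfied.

m₁+m₂+m₃ = 2 + 1 − 3 = 0  ✓
triangle: |6−2|=4 ≤ l₃=5 ≤ 6+2=8  ✓
parity: l₁+l₂+l₃ = 13 is odd  ✗

parity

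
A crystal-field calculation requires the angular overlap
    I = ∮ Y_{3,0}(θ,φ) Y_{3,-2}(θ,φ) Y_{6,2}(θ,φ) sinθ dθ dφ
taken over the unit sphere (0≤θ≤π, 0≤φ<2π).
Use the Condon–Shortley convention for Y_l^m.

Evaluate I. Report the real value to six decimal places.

0.177420

Checks pass: Σm=0; 12 even; l₃=6∈[0,6].
(2·3+1)(2·3+1)(2·6+1) = 637
Δ: 0! 6! 6! / 13! → 1/12012
sum: t=0:+1/1296 = 1/1296
3j²(3 3 6; 0 0 0) = Δ·Π!·Σ² = 100/3003  (sign +1)
sum: t=0:+1/4320 = 1/4320
3j²(3 3 6; 0 -2 2) = Δ·Π!·Σ² = 8/429  (sign +1)
combine: 4πI² = 637·100/3003·8/429 = 5600/14157
take √, sign +1: I = 0.17742036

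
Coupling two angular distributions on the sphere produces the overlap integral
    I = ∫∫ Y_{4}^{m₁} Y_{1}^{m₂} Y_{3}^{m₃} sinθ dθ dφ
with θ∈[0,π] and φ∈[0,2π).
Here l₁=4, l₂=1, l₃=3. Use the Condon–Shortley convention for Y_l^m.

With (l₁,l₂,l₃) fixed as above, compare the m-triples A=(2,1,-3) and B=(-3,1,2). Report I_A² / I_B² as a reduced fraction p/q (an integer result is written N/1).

1/21

Same 4,1,3: normalisation and zero-m 3j drop out of the ratio.
A: Δ: 2! 6! 0! / 9! → 1/252; sum: t=2:+1/1440 = 1/1440; 3j²(4 1 3; 2 1 -3) = Δ·Π!·Σ² = 1/252  (sign +1)
B: Δ: 2! 6! 0! / 9! → 1/252; sum: t=2:+1/240 = 1/240; 3j²(4 1 3; -3 1 2) = Δ·Π!·Σ² = 1/12  (sign -1)
I_A²/I_B² = (1/252)/(1/12) = 1/21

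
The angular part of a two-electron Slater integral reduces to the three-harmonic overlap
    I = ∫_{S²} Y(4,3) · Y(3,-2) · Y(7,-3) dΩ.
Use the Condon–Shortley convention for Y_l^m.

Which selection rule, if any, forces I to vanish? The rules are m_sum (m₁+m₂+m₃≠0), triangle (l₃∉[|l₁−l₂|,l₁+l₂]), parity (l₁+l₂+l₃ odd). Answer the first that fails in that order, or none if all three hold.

m_sum

azimuthal sum: 3 − 2 − 3 = -2  ✗
1 ≤ 7 ≤ 7 (triangle on l)
L = 4 + 3 + 7 = 14 (even)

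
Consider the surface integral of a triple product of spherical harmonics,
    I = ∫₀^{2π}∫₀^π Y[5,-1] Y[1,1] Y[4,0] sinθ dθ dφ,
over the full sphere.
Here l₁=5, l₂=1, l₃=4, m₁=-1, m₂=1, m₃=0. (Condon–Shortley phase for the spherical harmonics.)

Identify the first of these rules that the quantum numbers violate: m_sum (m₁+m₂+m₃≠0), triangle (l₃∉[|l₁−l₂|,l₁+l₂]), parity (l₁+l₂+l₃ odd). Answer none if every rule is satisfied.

azimuthal sum: -1 + 1 + 0 = 0  ✓
4 ≤ 4 ≤ 6 (triangle on l)  ✓
L = 5 + 1 + 4 = 10 (even)  ✓

none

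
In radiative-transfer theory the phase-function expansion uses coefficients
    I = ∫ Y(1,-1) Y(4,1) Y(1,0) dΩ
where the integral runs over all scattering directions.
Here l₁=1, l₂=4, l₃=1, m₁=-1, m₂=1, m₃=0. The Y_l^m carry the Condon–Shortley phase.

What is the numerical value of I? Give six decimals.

triangle: need 3≤l₃≤5, have 1; I=0

0.000000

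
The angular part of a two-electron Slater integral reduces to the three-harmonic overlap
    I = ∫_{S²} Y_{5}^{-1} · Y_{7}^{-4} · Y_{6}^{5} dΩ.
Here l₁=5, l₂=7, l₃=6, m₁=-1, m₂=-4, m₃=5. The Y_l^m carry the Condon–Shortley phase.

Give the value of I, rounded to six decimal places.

0.069574

m-sum 0 ✓  L=18 even ✓  2≤6≤12 ✓
Π(2lᵢ+1) = 11×15×13 = 2145
triangle coeff Δ(5,7,6) = 1/174594420
Σ_t [1,5]: t=1:−1/4147200 t=2:+1/207360 t=3:−1/82944 t=4:+1/207360 t=5:−1/4147200 = -1/345600
(3j)²=420/46189 [(5 7 6; 0 0 0)], sign=-1
Σ_t [2,3]: t=2:+1/5806080 t=3:−1/8709120 = 1/17418240
(3j)²=275/88179 [(5 7 6; -1 -4 5)], sign=-1
⇒ 4πI² = 82500/1356277
I = (+1)√(82500/1356277/(4π)) = 0.06957414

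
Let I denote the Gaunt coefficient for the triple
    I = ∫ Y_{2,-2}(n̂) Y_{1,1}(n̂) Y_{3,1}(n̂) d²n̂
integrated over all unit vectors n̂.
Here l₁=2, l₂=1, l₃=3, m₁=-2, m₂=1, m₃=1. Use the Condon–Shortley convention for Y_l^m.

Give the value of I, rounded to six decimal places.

Checks pass: Σm=0; 6 even; l₃=3∈[1,3].
(2·2+1)(2·1+1)(2·3+1) = 105
Δ: 0! 4! 2! / 7! → 1/105
sum: t=0:+1/4 = 1/4
3j²(2 1 3; 0 0 0) = Δ·Π!·Σ² = 3/35  (sign -1)
sum: t=0:+1/48 = 1/48
3j²(2 1 3; -2 1 1) = Δ·Π!·Σ² = 1/105  (sign +1)
combine: 4πI² = 105·3/35·1/105 = 3/35
take √, sign -1: I = -0.08258890

-0.082589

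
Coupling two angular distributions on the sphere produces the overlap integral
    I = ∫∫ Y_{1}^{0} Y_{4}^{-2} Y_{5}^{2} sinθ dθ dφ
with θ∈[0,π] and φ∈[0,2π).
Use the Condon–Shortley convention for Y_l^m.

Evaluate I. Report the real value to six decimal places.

0.225034

m-sum 0 ✓  L=10 even ✓  3≤5≤5 ✓
Π(2lᵢ+1) = 3×9×11 = 297
triangle coeff Δ(1,4,5) = 1/495
Σ_t [0,0]: t=0:+1/576 = 1/576
(3j)²=5/99 [(1 4 5; 0 0 0)], sign=-1
Σ_t [0,0]: t=0:+1/1440 = 1/1440
(3j)²=7/165 [(1 4 5; 0 -2 2)], sign=-1
⇒ 4πI² = 7/11
I = (+1)√(7/11/(4π)) = 0.22503380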